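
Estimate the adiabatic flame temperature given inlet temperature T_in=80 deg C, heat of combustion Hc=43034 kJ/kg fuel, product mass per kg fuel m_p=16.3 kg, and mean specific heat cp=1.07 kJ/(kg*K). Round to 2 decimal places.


T_ad = T_in + Hc / (m_p * cp)
Denominator = 16.3 * 1.07 = 17.4410
Temperature rise = 43034 / 17.4410 = 2467.40 K
T_ad = 80 + 2467.40 = 2547.40 deg C


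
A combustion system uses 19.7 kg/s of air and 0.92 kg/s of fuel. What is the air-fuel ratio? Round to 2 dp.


AFR = m_air / m_fuel
AFR = 19.7 / 0.92 = 21.41


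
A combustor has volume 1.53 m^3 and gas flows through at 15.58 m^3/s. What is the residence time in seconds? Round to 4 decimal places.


tau = V / Q_flow
tau = 1.53 / 15.58 = 0.0982 s


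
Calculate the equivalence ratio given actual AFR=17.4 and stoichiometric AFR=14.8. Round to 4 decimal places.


phi = AFR_stoich / AFR_actual
phi = 14.8 / 17.4 = 0.8506


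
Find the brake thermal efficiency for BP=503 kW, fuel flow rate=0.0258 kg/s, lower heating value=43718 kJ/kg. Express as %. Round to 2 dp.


eta_BTE = (BP / (mf * LHV)) * 100
Denominator = 0.0258 * 43718 = 1127.9244 kW
eta_BTE = (503 / 1127.9244) * 100 = 44.60%


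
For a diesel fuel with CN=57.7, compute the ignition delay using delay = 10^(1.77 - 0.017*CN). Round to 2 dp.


delay = 10^(1.77 - 0.017*CN)
Exponent = 1.77 - 0.017*57.7 = 0.7891
delay = 10^0.7891 = 6.15 ms


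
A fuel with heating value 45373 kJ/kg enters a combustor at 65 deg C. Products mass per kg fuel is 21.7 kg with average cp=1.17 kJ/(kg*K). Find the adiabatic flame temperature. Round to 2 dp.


T_ad = T_in + Hc / (m_p * cp)
Denominator = 21.7 * 1.17 = 25.3890
Temperature rise = 45373 / 25.3890 = 1787.11 K
T_ad = 65 + 1787.11 = 1852.11 deg C


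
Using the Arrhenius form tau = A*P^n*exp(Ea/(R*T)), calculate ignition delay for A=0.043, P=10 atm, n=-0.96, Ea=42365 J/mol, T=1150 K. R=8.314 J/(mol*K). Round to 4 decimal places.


tau = A * P^n * exp(Ea/(R*T))
P^n = 10^(-0.96) = 0.10964782
Ea/(R*T) = 42365/(8.314*1150) = 4.430976
exp(Ea/(R*T)) = 84.013333
tau = 0.043 * 0.10964782 * 84.013333 = 0.3961 ms


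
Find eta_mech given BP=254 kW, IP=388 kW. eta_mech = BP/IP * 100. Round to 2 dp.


eta_mech = (BP / IP) * 100
Ratio = 254 / 388 = 0.6546
eta_mech = 0.6546 * 100 = 65.46%


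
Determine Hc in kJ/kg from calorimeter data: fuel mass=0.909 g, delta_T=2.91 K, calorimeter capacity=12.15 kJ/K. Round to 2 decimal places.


Hc = C_cal * delta_T / m_fuel
Q_released = 12.15 * 2.91 = 35.3565 kJ
m_fuel = 0.909 g = 0.909/1000 kg = 0.000909 kg
Hc = 35.3565 / 0.000909 = 38896.04 kJ/kg


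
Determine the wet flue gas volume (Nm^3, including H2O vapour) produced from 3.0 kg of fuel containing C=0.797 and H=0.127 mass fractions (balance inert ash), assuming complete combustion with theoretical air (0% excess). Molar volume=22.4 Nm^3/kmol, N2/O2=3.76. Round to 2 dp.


Per kg fuel: CO2 = (C/12 kmol)*22.4 = (0.797/12)*22.4 = 1.48773 Nm^3
Per kg fuel: H2O = (H/2 kmol)*22.4 = (0.127/2)*22.4 = 1.42240 Nm^3
O2 needed per kg fuel = C/12 + H/4 = 0.797/12 + 0.127/4 = 0.09816667 kmol
Per kg fuel: N2 = O2*3.76*22.4 = 0.09816667*3.76*22.4 = 8.26799 Nm^3
Total per kg = 1.48773 + 1.42240 + 8.26799 = 11.17812 Nm^3
Total = 11.17812 * 3.0 = 33.53 Nm^3


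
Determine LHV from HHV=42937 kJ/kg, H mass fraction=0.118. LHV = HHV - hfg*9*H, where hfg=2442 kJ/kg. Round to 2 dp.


LHV = HHV - hfg * 9 * H
Water correction = 2442 * 9 * 0.118 = 2593.404 kJ/kg
LHV = 42937 - 2593.404 = 40343.60 kJ/kg


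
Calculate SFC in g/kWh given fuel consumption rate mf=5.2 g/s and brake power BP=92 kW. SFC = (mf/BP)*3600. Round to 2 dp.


SFC = (mf / BP) * 3600
Rate = 5.2 / 92 = 0.056522 g/(s*kW)
SFC = 0.056522 * 3600 = 203.48 g/kWh


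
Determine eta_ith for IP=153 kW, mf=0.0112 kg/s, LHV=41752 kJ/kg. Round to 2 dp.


eta_ith = (IP / (mf * LHV)) * 100
Denominator = 0.0112 * 41752 = 467.6224 kW
eta_ith = (153 / 467.6224) * 100 = 32.72%


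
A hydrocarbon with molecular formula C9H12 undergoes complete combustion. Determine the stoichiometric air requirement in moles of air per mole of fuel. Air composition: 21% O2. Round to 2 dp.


Balanced combustion: C9H12 + 12 O2 -> 9 CO2 + 6 H2O
O2 needed = C + H/4 = 9 + 12/4 = 12.00 moles
Air moles = O2 / 0.21 = 12.00 / 0.21 = 57.14 moles air


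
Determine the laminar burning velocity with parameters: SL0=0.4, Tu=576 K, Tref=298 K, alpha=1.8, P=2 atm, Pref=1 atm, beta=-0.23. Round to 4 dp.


SL = SL0 * (Tu/Tref)^alpha * (P/Pref)^beta
T ratio = 576/298 = 1.93288591
(T ratio)^alpha = 1.93288591^1.8 = 3.274698
(P/Pref)^beta = 2^(-0.23) = 0.852635
SL = 0.4 * 3.274698 * 0.852635 = 1.1168 m/s


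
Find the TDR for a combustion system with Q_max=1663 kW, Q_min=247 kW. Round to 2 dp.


TDR = Q_max / Q_min
TDR = 1663 / 247 = 6.73


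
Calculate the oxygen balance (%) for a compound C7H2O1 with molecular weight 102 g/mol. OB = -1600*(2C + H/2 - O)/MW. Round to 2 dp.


OB = -1600 * (2C + H/2 - O) / MW
Inner = 2*7 + 2/2 - 1 = 14.00
OB = -1600 * 14.00 / 102 = -219.61%


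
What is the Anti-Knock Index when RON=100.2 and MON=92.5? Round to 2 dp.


AKI = (RON + MON) / 2
AKI = (100.2 + 92.5) / 2
AKI = 192.7 / 2 = 96.35


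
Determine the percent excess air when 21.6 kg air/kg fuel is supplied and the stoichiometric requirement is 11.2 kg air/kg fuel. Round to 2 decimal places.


Excess air = actual - stoichiometric = 21.6 - 11.2 = 10.40 kg/kg fuel
Excess air % = (excess / stoich) * 100 = (10.40 / 11.2) * 100 = 92.86%


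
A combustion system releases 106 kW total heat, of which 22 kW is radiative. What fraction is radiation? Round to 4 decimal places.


f_rad = Q_rad / Q_total
f_rad = 22 / 106 = 0.2075


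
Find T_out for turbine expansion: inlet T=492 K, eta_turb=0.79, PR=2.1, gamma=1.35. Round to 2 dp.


T_out = T_in * (1 - eta * (1 - PR^(-(gamma-1)/gamma)))
Exponent = -(1.35-1)/1.35 = -0.25925926
PR^exp = 2.1^(-0.25925926) = 0.82501466
Factor = 1 - 0.79*(1 - 0.82501466) = 0.86176158
T_out = 492 * 0.86176158 = 423.99 K


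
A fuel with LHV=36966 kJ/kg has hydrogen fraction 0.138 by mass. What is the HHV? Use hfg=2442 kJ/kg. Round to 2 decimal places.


HHV = LHV + hfg * 9 * H
Water addition = 2442 * 9 * 0.138 = 3032.964 kJ/kg
HHV = 36966 + 3032.964 = 39998.96 kJ/kg


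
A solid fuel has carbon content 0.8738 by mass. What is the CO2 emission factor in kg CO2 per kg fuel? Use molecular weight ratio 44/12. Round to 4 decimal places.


EF = C_frac * (M_CO2 / M_C)
EF = 0.8738 * (44/12)
EF = 0.8738 * 3.666667 = 3.2039 kg_CO2/kg_fuel


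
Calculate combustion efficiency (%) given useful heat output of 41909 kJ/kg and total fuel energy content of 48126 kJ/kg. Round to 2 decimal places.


Efficiency = (Q_useful / Q_fuel) * 100
Efficiency = (41909 / 48126) * 100
Efficiency = 0.8708 * 100 = 87.08%


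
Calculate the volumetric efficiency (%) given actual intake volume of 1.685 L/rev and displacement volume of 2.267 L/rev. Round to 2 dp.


eta_v = (V_actual / V_disp) * 100
Ratio = 1.685 / 2.267 = 0.7433
eta_v = 0.7433 * 100 = 74.33%


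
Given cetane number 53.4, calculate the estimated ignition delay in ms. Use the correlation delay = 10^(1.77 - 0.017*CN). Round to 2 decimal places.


delay = 10^(1.77 - 0.017*CN)
Exponent = 1.77 - 0.017*53.4 = 0.8622
delay = 10^0.8622 = 7.28 ms


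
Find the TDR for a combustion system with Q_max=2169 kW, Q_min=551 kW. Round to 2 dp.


TDR = Q_max / Q_min
TDR = 2169 / 551 = 3.94


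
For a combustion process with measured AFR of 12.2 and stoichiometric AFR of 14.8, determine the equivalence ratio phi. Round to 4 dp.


phi = AFR_stoich / AFR_actual
phi = 14.8 / 12.2 = 1.2131


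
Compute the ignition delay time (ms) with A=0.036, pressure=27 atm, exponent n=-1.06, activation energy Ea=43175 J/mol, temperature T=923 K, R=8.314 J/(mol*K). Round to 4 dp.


tau = A * P^n * exp(Ea/(R*T))
P^n = 27^(-1.06) = 0.03039166
Ea/(R*T) = 43175/(8.314*923) = 5.626271
exp(Ea/(R*T)) = 277.624843
tau = 0.036 * 0.03039166 * 277.624843 = 0.3037 ms


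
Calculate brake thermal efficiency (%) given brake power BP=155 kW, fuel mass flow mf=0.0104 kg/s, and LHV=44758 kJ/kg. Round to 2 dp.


eta_BTE = (BP / (mf * LHV)) * 100
Denominator = 0.0104 * 44758 = 465.4832 kW
eta_BTE = (155 / 465.4832) * 100 = 33.30%


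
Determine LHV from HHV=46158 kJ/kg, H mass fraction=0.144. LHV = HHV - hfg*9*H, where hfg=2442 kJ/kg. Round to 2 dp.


LHV = HHV - hfg * 9 * H
Water correction = 2442 * 9 * 0.144 = 3164.832 kJ/kg
LHV = 46158 - 3164.832 = 42993.17 kJ/kg


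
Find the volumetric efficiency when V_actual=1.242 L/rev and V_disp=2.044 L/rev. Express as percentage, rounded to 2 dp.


eta_v = (V_actual / V_disp) * 100
Ratio = 1.242 / 2.044 = 0.6076
eta_v = 0.6076 * 100 = 60.76%


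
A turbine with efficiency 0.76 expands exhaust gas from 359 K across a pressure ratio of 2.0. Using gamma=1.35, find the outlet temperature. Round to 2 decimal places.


T_out = T_in * (1 - eta * (1 - PR^(-(gamma-1)/gamma)))
Exponent = -(1.35-1)/1.35 = -0.25925926
PR^exp = 2.0^(-0.25925926) = 0.83551680
Factor = 1 - 0.76*(1 - 0.83551680) = 0.87499277
T_out = 359 * 0.87499277 = 314.12 K


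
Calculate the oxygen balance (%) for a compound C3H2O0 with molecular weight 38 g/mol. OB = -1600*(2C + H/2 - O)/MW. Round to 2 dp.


OB = -1600 * (2C + H/2 - O) / MW
Inner = 2*3 + 2/2 - 0 = 7.00
OB = -1600 * 7.00 / 38 = -294.74%


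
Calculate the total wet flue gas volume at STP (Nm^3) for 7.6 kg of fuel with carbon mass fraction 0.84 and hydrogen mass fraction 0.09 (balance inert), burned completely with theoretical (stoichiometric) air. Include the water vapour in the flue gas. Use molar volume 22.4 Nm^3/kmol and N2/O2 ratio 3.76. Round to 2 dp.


Per kg fuel: CO2 = (C/12 kmol)*22.4 = (0.84/12)*22.4 = 1.56800 Nm^3
Per kg fuel: H2O = (H/2 kmol)*22.4 = (0.09/2)*22.4 = 1.00800 Nm^3
O2 needed per kg fuel = C/12 + H/4 = 0.84/12 + 0.09/4 = 0.09250000 kmol
Per kg fuel: N2 = O2*3.76*22.4 = 0.09250000*3.76*22.4 = 7.79072 Nm^3
Total per kg = 1.56800 + 1.00800 + 7.79072 = 10.36672 Nm^3
Total = 10.36672 * 7.6 = 78.79 Nm^3


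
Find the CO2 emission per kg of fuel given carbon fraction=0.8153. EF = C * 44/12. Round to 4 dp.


EF = C_frac * (M_CO2 / M_C)
EF = 0.8153 * (44/12)
EF = 0.8153 * 3.666667 = 2.9894 kg_CO2/kg_fuel


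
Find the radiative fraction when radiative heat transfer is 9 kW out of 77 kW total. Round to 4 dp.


f_rad = Q_rad / Q_total
f_rad = 9 / 77 = 0.1169


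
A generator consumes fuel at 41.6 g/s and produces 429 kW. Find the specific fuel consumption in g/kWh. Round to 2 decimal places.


SFC = (mf / BP) * 3600
Rate = 41.6 / 429 = 0.096970 g/(s*kW)
SFC = 0.096970 * 3600 = 349.09 g/kWh


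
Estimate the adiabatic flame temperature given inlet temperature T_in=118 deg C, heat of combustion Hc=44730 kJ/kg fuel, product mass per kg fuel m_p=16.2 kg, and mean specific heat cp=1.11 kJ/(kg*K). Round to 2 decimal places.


T_ad = T_in + Hc / (m_p * cp)
Denominator = 16.2 * 1.11 = 17.9820
Temperature rise = 44730 / 17.9820 = 2487.49 K
T_ad = 118 + 2487.49 = 2605.49 deg C


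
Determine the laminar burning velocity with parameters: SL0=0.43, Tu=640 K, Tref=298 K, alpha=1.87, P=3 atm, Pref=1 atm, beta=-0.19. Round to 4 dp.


SL = SL0 * (Tu/Tref)^alpha * (P/Pref)^beta
T ratio = 640/298 = 2.14765101
(T ratio)^alpha = 2.14765101^1.87 = 4.176112
(P/Pref)^beta = 3^(-0.19) = 0.811609
SL = 0.43 * 4.176112 * 0.811609 = 1.4574 m/s


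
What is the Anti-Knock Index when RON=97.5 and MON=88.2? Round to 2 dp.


AKI = (RON + MON) / 2
AKI = (97.5 + 88.2) / 2
AKI = 185.7 / 2 = 92.85


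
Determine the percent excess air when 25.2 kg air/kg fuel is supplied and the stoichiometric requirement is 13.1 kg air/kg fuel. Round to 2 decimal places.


Excess air = actual - stoichiometric = 25.2 - 13.1 = 12.10 kg/kg fuel
Excess air % = (excess / stoich) * 100 = (12.10 / 13.1) * 100 = 92.37%


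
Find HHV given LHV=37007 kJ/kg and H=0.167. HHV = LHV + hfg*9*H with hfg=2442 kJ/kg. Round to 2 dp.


HHV = LHV + hfg * 9 * H
Water addition = 2442 * 9 * 0.167 = 3670.326 kJ/kg
HHV = 37007 + 3670.326 = 40677.33 kJ/kg


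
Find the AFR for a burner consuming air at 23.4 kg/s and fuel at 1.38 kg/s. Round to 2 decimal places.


AFR = m_air / m_fuel
AFR = 23.4 / 1.38 = 16.96


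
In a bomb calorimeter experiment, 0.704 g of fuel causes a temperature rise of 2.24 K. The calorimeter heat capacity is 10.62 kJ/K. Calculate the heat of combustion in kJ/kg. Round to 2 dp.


Hc = C_cal * delta_T / m_fuel
Q_released = 10.62 * 2.24 = 23.7888 kJ
m_fuel = 0.704 g = 0.704/1000 kg = 0.000704 kg
Hc = 23.7888 / 0.000704 = 33790.91 kJ/kg


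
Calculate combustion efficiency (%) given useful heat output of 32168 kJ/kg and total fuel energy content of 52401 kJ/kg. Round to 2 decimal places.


Efficiency = (Q_useful / Q_fuel) * 100
Efficiency = (32168 / 52401) * 100
Efficiency = 0.6139 * 100 = 61.39%


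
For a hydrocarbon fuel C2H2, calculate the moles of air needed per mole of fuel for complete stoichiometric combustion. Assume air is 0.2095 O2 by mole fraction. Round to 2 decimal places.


Balanced combustion: C2H2 + 2.5 O2 -> 2 CO2 + 1 H2O
O2 needed = C + H/4 = 2 + 2/4 = 2.50 moles
Air moles = O2 / 0.2095 = 2.50 / 0.2095 = 11.93 moles air


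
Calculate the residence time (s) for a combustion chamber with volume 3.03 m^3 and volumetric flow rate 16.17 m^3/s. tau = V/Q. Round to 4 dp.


tau = V / Q_flow
tau = 3.03 / 16.17 = 0.1874 s


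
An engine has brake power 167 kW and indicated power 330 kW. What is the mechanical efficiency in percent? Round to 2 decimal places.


eta_mech = (BP / IP) * 100
Ratio = 167 / 330 = 0.5061
eta_mech = 0.5061 * 100 = 50.61%


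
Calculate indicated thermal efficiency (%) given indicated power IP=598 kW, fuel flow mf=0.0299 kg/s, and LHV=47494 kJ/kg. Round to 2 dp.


eta_ith = (IP / (mf * LHV)) * 100
Denominator = 0.0299 * 47494 = 1420.0706 kW
eta_ith = (598 / 1420.0706) * 100 = 42.11%


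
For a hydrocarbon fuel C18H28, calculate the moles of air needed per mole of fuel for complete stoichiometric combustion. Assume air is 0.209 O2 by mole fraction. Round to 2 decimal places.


Balanced combustion: C18H28 + 25 O2 -> 18 CO2 + 14 H2O
O2 needed = C + H/4 = 18 + 28/4 = 25.00 moles
Air moles = O2 / 0.209 = 25.00 / 0.209 = 119.62 moles air


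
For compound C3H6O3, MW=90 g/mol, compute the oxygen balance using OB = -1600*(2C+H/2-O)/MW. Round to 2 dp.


OB = -1600 * (2C + H/2 - O) / MW
Inner = 2*3 + 6/2 - 3 = 6.00
OB = -1600 * 6.00 / 90 = -106.67%


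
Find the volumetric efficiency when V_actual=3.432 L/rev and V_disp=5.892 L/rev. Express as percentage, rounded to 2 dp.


eta_v = (V_actual / V_disp) * 100
Ratio = 3.432 / 5.892 = 0.5825
eta_v = 0.5825 * 100 = 58.25%


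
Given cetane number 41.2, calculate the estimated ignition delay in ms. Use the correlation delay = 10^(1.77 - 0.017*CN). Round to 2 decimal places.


delay = 10^(1.77 - 0.017*CN)
Exponent = 1.77 - 0.017*41.2 = 1.0696
delay = 10^1.0696 = 11.74 ms


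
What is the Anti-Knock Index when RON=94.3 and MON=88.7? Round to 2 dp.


AKI = (RON + MON) / 2
AKI = (94.3 + 88.7) / 2
AKI = 183.0 / 2 = 91.50


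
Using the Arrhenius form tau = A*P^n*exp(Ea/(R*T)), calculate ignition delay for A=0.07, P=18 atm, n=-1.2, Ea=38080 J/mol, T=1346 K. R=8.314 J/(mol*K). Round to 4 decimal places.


tau = A * P^n * exp(Ea/(R*T))
P^n = 18^(-1.2) = 0.03116542
Ea/(R*T) = 38080/(8.314*1346) = 3.402843
exp(Ea/(R*T)) = 30.049397
tau = 0.07 * 0.03116542 * 30.049397 = 0.0656 ms


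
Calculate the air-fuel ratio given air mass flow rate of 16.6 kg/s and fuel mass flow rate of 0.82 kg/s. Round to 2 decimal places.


AFR = m_air / m_fuel
AFR = 16.6 / 0.82 = 20.24


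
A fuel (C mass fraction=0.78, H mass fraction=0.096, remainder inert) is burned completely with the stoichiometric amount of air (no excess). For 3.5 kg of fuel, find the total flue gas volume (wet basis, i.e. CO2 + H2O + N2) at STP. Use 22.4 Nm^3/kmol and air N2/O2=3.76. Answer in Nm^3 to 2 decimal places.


Per kg fuel: CO2 = (C/12 kmol)*22.4 = (0.78/12)*22.4 = 1.45600 Nm^3
Per kg fuel: H2O = (H/2 kmol)*22.4 = (0.096/2)*22.4 = 1.07520 Nm^3
O2 needed per kg fuel = C/12 + H/4 = 0.78/12 + 0.096/4 = 0.08900000 kmol
Per kg fuel: N2 = O2*3.76*22.4 = 0.08900000*3.76*22.4 = 7.49594 Nm^3
Total per kg = 1.45600 + 1.07520 + 7.49594 = 10.02714 Nm^3
Total = 10.02714 * 3.5 = 35.09 Nm^3


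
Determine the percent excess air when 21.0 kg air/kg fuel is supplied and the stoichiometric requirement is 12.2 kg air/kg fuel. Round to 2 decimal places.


Excess air = actual - stoichiometric = 21.0 - 12.2 = 8.80 kg/kg fuel
Excess air % = (excess / stoich) * 100 = (8.80 / 12.2) * 100 = 72.13%


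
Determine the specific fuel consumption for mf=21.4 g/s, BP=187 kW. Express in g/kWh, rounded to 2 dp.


SFC = (mf / BP) * 3600
Rate = 21.4 / 187 = 0.114439 g/(s*kW)
SFC = 0.114439 * 3600 = 411.98 g/kWh


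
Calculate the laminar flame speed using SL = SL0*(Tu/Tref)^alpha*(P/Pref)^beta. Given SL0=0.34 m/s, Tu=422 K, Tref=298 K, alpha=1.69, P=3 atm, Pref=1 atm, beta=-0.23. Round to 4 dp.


SL = SL0 * (Tu/Tref)^alpha * (P/Pref)^beta
T ratio = 422/298 = 1.41610738
(T ratio)^alpha = 1.41610738^1.69 = 1.800332
(P/Pref)^beta = 3^(-0.23) = 0.776716
SL = 0.34 * 1.800332 * 0.776716 = 0.4754 m/s


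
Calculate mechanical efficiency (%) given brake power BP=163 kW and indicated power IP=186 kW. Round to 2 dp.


eta_mech = (BP / IP) * 100
Ratio = 163 / 186 = 0.8763
eta_mech = 0.8763 * 100 = 87.63%


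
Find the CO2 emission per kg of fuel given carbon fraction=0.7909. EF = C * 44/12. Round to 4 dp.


EF = C_frac * (M_CO2 / M_C)
EF = 0.7909 * (44/12)
EF = 0.7909 * 3.666667 = 2.9000 kg_CO2/kg_fuel


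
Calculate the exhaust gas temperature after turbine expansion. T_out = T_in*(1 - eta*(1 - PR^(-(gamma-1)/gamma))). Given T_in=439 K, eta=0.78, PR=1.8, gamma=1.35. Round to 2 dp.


T_out = T_in * (1 - eta * (1 - PR^(-(gamma-1)/gamma)))
Exponent = -(1.35-1)/1.35 = -0.25925926
PR^exp = 1.8^(-0.25925926) = 0.85865408
Factor = 1 - 0.78*(1 - 0.85865408) = 0.88975018
T_out = 439 * 0.88975018 = 390.60 K


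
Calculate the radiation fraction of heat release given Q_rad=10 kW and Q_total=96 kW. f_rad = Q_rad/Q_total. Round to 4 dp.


f_rad = Q_rad / Q_total
f_rad = 10 / 96 = 0.1042


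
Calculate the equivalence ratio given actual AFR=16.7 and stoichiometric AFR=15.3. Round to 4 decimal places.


phi = AFR_stoich / AFR_actual
phi = 15.3 / 16.7 = 0.9162


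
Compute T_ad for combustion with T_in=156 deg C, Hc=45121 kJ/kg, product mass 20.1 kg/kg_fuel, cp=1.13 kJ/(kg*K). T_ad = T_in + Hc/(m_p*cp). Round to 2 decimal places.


T_ad = T_in + Hc / (m_p * cp)
Denominator = 20.1 * 1.13 = 22.7130
Temperature rise = 45121 / 22.7130 = 1986.57 K
T_ad = 156 + 1986.57 = 2142.57 deg C


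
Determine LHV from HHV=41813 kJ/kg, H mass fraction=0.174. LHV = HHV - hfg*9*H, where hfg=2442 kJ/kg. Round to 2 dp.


LHV = HHV - hfg * 9 * H
Water correction = 2442 * 9 * 0.174 = 3824.172 kJ/kg
LHV = 41813 - 3824.172 = 37988.83 kJ/kg


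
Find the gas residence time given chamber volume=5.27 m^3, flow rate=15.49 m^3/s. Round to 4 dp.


tau = V / Q_flow
tau = 5.27 / 15.49 = 0.3402 s


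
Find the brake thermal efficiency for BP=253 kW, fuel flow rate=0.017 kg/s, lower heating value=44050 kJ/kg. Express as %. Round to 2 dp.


eta_BTE = (BP / (mf * LHV)) * 100
Denominator = 0.017 * 44050 = 748.8500 kW
eta_BTE = (253 / 748.8500) * 100 = 33.79%


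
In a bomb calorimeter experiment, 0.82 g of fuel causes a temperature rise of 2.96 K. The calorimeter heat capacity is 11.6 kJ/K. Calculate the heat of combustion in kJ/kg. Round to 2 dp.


Hc = C_cal * delta_T / m_fuel
Q_released = 11.6 * 2.96 = 34.3360 kJ
m_fuel = 0.82 g = 0.82/1000 kg = 0.000820 kg
Hc = 34.3360 / 0.000820 = 41873.17 kJ/kg


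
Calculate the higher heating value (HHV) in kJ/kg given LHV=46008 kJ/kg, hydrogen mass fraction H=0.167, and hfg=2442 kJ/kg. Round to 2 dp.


HHV = LHV + hfg * 9 * H
Water addition = 2442 * 9 * 0.167 = 3670.326 kJ/kg
HHV = 46008 + 3670.326 = 49678.33 kJ/kg


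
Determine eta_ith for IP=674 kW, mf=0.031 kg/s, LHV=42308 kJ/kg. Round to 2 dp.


eta_ith = (IP / (mf * LHV)) * 100
Denominator = 0.031 * 42308 = 1311.5480 kW
eta_ith = (674 / 1311.5480) * 100 = 51.39%


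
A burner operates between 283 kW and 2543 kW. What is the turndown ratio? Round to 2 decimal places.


TDR = Q_max / Q_min
TDR = 2543 / 283 = 8.99


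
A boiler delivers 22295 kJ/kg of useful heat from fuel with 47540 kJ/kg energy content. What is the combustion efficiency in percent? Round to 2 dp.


Efficiency = (Q_useful / Q_fuel) * 100
Efficiency = (22295 / 47540) * 100
Efficiency = 0.4690 * 100 = 46.90%


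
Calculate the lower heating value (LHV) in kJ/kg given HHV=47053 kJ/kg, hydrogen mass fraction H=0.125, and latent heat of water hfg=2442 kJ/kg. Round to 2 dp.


LHV = HHV - hfg * 9 * H
Water correction = 2442 * 9 * 0.125 = 2747.250 kJ/kg
LHV = 47053 - 2747.250 = 44305.75 kJ/kg


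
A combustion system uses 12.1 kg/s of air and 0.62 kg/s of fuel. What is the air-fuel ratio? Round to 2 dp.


AFR = m_air / m_fuel
AFR = 12.1 / 0.62 = 19.52


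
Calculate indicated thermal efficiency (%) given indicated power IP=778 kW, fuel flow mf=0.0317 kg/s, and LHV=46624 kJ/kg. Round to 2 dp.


eta_ith = (IP / (mf * LHV)) * 100
Denominator = 0.0317 * 46624 = 1477.9808 kW
eta_ith = (778 / 1477.9808) * 100 = 52.64%


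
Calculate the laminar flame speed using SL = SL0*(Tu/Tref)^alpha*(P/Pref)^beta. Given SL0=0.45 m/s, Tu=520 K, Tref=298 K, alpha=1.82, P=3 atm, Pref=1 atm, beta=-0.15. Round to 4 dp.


SL = SL0 * (Tu/Tref)^alpha * (P/Pref)^beta
T ratio = 520/298 = 1.74496644
(T ratio)^alpha = 1.74496644^1.82 = 2.754562
(P/Pref)^beta = 3^(-0.15) = 0.848070
SL = 0.45 * 2.754562 * 0.848070 = 1.0512 m/s


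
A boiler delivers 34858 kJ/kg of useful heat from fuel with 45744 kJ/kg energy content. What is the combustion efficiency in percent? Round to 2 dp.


Efficiency = (Q_useful / Q_fuel) * 100
Efficiency = (34858 / 45744) * 100
Efficiency = 0.7620 * 100 = 76.20%


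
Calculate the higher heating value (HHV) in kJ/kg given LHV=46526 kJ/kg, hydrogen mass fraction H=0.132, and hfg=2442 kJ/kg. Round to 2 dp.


HHV = LHV + hfg * 9 * H
Water addition = 2442 * 9 * 0.132 = 2901.096 kJ/kg
HHV = 46526 + 2901.096 = 49427.10 kJ/kg


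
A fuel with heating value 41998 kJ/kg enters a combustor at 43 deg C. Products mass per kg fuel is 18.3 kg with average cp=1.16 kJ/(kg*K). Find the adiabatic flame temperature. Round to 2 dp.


T_ad = T_in + Hc / (m_p * cp)
Denominator = 18.3 * 1.16 = 21.2280
Temperature rise = 41998 / 21.2280 = 1978.42 K
T_ad = 43 + 1978.42 = 2021.42 deg C


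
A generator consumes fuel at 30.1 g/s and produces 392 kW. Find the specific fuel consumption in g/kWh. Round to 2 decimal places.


SFC = (mf / BP) * 3600
Rate = 30.1 / 392 = 0.076786 g/(s*kW)
SFC = 0.076786 * 3600 = 276.43 g/kWh


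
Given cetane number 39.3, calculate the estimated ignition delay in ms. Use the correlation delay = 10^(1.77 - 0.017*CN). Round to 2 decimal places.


delay = 10^(1.77 - 0.017*CN)
Exponent = 1.77 - 0.017*39.3 = 1.1019
delay = 10^1.1019 = 12.64 ms


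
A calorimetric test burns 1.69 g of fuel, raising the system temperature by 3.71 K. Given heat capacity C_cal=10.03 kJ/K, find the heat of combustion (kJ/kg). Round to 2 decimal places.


Hc = C_cal * delta_T / m_fuel
Q_released = 10.03 * 3.71 = 37.2113 kJ
m_fuel = 1.69 g = 1.69/1000 kg = 0.001690 kg
Hc = 37.2113 / 0.001690 = 22018.52 kJ/kg


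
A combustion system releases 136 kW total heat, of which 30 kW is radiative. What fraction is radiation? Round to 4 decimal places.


f_rad = Q_rad / Q_total
f_rad = 30 / 136 = 0.2206


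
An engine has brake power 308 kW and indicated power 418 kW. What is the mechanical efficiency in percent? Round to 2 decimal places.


eta_mech = (BP / IP) * 100
Ratio = 308 / 418 = 0.7368
eta_mech = 0.7368 * 100 = 73.68%


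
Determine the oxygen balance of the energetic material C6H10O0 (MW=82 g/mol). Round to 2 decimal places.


OB = -1600 * (2C + H/2 - O) / MW
Inner = 2*6 + 10/2 - 0 = 17.00
OB = -1600 * 17.00 / 82 = -331.71%


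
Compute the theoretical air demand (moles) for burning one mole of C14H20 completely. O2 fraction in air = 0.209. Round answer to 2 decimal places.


Balanced combustion: C14H20 + 19 O2 -> 14 CO2 + 10 H2O
O2 needed = C + H/4 = 14 + 20/4 = 19.00 moles
Air moles = O2 / 0.209 = 19.00 / 0.209 = 90.91 moles air


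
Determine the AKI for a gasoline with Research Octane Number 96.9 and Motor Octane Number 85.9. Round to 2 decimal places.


AKI = (RON + MON) / 2
AKI = (96.9 + 85.9) / 2
AKI = 182.8 / 2 = 91.40


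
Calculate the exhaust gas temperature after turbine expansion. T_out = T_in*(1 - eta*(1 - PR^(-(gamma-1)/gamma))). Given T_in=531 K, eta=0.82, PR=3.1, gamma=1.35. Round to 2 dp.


T_out = T_in * (1 - eta * (1 - PR^(-(gamma-1)/gamma)))
Exponent = -(1.35-1)/1.35 = -0.25925926
PR^exp = 3.1^(-0.25925926) = 0.74577862
Factor = 1 - 0.82*(1 - 0.74577862) = 0.79153847
T_out = 531 * 0.79153847 = 420.31 K


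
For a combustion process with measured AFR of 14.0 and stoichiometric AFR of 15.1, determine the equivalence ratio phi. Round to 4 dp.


phi = AFR_stoich / AFR_actual
phi = 15.1 / 14.0 = 1.0786


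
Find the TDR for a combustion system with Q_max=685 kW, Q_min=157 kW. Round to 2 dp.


TDR = Q_max / Q_min
TDR = 685 / 157 = 4.36


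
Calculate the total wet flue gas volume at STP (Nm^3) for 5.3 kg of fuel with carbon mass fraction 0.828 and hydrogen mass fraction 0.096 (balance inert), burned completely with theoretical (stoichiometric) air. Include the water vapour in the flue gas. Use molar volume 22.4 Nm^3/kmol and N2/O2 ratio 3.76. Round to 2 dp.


Per kg fuel: CO2 = (C/12 kmol)*22.4 = (0.828/12)*22.4 = 1.54560 Nm^3
Per kg fuel: H2O = (H/2 kmol)*22.4 = (0.096/2)*22.4 = 1.07520 Nm^3
O2 needed per kg fuel = C/12 + H/4 = 0.828/12 + 0.096/4 = 0.09300000 kmol
Per kg fuel: N2 = O2*3.76*22.4 = 0.09300000*3.76*22.4 = 7.83283 Nm^3
Total per kg = 1.54560 + 1.07520 + 7.83283 = 10.45363 Nm^3
Total = 10.45363 * 5.3 = 55.40 Nm^3


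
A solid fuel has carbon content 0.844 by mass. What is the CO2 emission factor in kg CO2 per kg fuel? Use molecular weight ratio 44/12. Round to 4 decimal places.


EF = C_frac * (M_CO2 / M_C)
EF = 0.844 * (44/12)
EF = 0.844 * 3.666667 = 3.0947 kg_CO2/kg_fuel


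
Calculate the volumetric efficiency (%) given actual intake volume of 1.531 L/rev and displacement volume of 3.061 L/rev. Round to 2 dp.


eta_v = (V_actual / V_disp) * 100
Ratio = 1.531 / 3.061 = 0.5002
eta_v = 0.5002 * 100 = 50.02%


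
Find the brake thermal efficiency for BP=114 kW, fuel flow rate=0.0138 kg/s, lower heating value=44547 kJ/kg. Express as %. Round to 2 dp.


eta_BTE = (BP / (mf * LHV)) * 100
Denominator = 0.0138 * 44547 = 614.7486 kW
eta_BTE = (114 / 614.7486) * 100 = 18.54%


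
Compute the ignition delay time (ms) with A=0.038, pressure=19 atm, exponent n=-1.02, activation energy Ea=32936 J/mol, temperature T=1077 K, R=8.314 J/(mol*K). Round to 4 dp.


tau = A * P^n * exp(Ea/(R*T))
P^n = 19^(-1.02) = 0.04962166
Ea/(R*T) = 32936/(8.314*1077) = 3.678283
exp(Ea/(R*T)) = 39.578376
tau = 0.038 * 0.04962166 * 39.578376 = 0.0746 ms


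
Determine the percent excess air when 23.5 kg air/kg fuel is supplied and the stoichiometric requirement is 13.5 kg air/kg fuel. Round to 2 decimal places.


Excess air = actual - stoichiometric = 23.5 - 13.5 = 10.00 kg/kg fuel
Excess air % = (excess / stoich) * 100 = (10.00 / 13.5) * 100 = 74.07%


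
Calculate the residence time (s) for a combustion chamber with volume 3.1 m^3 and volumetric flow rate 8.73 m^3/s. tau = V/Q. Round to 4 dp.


tau = V / Q_flow
tau = 3.1 / 8.73 = 0.3551 s


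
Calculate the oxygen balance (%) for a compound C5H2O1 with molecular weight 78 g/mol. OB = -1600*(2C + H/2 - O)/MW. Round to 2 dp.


OB = -1600 * (2C + H/2 - O) / MW
Inner = 2*5 + 2/2 - 1 = 10.00
OB = -1600 * 10.00 / 78 = -205.13%


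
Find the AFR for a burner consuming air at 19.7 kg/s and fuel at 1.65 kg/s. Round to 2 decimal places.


AFR = m_air / m_fuel
AFR = 19.7 / 1.65 = 11.94


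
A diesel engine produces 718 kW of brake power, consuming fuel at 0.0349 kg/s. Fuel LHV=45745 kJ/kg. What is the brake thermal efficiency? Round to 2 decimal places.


eta_BTE = (BP / (mf * LHV)) * 100
Denominator = 0.0349 * 45745 = 1596.5005 kW
eta_BTE = (718 / 1596.5005) * 100 = 44.97%


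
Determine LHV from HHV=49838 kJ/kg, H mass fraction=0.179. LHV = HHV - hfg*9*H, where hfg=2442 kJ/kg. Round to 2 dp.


LHV = HHV - hfg * 9 * H
Water correction = 2442 * 9 * 0.179 = 3934.062 kJ/kg
LHV = 49838 - 3934.062 = 45903.94 kJ/kg


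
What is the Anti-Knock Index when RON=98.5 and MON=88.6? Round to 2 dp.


AKI = (RON + MON) / 2
AKI = (98.5 + 88.6) / 2
AKI = 187.1 / 2 = 93.55


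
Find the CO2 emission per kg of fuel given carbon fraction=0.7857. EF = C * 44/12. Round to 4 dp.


EF = C_frac * (M_CO2 / M_C)
EF = 0.7857 * (44/12)
EF = 0.7857 * 3.666667 = 2.8809 kg_CO2/kg_fuel


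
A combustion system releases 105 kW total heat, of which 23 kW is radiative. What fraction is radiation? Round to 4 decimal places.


f_rad = Q_rad / Q_total
f_rad = 23 / 105 = 0.2190


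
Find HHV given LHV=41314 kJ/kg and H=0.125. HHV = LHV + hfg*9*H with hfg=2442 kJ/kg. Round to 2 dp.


HHV = LHV + hfg * 9 * H
Water addition = 2442 * 9 * 0.125 = 2747.250 kJ/kg
HHV = 41314 + 2747.250 = 44061.25 kJ/kg


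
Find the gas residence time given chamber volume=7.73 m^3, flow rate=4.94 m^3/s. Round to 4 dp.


tau = V / Q_flow
tau = 7.73 / 4.94 = 1.5648 s


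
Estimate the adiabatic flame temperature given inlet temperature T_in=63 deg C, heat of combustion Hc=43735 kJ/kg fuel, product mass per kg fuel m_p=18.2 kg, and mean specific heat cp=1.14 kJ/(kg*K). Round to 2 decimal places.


T_ad = T_in + Hc / (m_p * cp)
Denominator = 18.2 * 1.14 = 20.7480
Temperature rise = 43735 / 20.7480 = 2107.91 K
T_ad = 63 + 2107.91 = 2170.91 deg C


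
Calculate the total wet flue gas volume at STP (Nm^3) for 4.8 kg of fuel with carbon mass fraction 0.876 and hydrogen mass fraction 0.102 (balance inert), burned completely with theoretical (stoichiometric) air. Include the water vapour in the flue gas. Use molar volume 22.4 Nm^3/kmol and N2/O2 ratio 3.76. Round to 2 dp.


Per kg fuel: CO2 = (C/12 kmol)*22.4 = (0.876/12)*22.4 = 1.63520 Nm^3
Per kg fuel: H2O = (H/2 kmol)*22.4 = (0.102/2)*22.4 = 1.14240 Nm^3
O2 needed per kg fuel = C/12 + H/4 = 0.876/12 + 0.102/4 = 0.09850000 kmol
Per kg fuel: N2 = O2*3.76*22.4 = 0.09850000*3.76*22.4 = 8.29606 Nm^3
Total per kg = 1.63520 + 1.14240 + 8.29606 = 11.07366 Nm^3
Total = 11.07366 * 4.8 = 53.15 Nm^3


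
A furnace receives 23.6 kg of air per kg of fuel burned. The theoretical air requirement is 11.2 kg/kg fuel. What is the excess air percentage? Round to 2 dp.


Excess air = actual - stoichiometric = 23.6 - 11.2 = 12.40 kg/kg fuel
Excess air % = (excess / stoich) * 100 = (12.40 / 11.2) * 100 = 110.71%


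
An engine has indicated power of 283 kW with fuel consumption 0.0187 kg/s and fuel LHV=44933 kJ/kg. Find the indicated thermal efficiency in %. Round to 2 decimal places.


eta_ith = (IP / (mf * LHV)) * 100
Denominator = 0.0187 * 44933 = 840.2471 kW
eta_ith = (283 / 840.2471) * 100 = 33.68%


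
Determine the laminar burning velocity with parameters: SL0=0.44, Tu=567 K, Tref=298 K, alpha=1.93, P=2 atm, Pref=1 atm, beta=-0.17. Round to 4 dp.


SL = SL0 * (Tu/Tref)^alpha * (P/Pref)^beta
T ratio = 567/298 = 1.90268456
(T ratio)^alpha = 1.90268456^1.93 = 3.460811
(P/Pref)^beta = 2^(-0.17) = 0.888843
SL = 0.44 * 3.460811 * 0.888843 = 1.3535 m/s


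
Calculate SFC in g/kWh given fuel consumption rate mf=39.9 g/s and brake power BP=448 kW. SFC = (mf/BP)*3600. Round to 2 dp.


SFC = (mf / BP) * 3600
Rate = 39.9 / 448 = 0.089063 g/(s*kW)
SFC = 0.089063 * 3600 = 320.63 g/kWh


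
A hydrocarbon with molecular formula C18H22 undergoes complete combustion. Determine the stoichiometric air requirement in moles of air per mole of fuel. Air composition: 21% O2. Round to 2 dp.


Balanced combustion: C18H22 + 23.5 O2 -> 18 CO2 + 11 H2O
O2 needed = C + H/4 = 18 + 22/4 = 23.50 moles
Air moles = O2 / 0.21 = 23.50 / 0.21 = 111.90 moles air


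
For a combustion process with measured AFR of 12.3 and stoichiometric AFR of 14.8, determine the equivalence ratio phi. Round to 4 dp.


phi = AFR_stoich / AFR_actual
phi = 14.8 / 12.3 = 1.2033


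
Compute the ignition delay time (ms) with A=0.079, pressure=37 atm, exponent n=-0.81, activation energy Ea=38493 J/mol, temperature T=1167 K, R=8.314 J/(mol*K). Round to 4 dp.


tau = A * P^n * exp(Ea/(R*T))
P^n = 37^(-0.81) = 0.05367309
Ea/(R*T) = 38493/(8.314*1167) = 3.967353
exp(Ea/(R*T)) = 52.844485
tau = 0.079 * 0.05367309 * 52.844485 = 0.2241 ms


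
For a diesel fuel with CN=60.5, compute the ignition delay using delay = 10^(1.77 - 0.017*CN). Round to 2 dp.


delay = 10^(1.77 - 0.017*CN)
Exponent = 1.77 - 0.017*60.5 = 0.7415
delay = 10^0.7415 = 5.51 ms


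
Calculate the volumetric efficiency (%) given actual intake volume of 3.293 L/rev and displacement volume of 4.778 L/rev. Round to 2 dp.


eta_v = (V_actual / V_disp) * 100
Ratio = 3.293 / 4.778 = 0.6892
eta_v = 0.6892 * 100 = 68.92%


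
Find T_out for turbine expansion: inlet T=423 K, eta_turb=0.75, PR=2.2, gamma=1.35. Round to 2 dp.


T_out = T_in * (1 - eta * (1 - PR^(-(gamma-1)/gamma)))
Exponent = -(1.35-1)/1.35 = -0.25925926
PR^exp = 2.2^(-0.25925926) = 0.81512413
Factor = 1 - 0.75*(1 - 0.81512413) = 0.86134310
T_out = 423 * 0.86134310 = 364.35 K


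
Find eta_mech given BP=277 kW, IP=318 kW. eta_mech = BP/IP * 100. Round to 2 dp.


eta_mech = (BP / IP) * 100
Ratio = 277 / 318 = 0.8711
eta_mech = 0.8711 * 100 = 87.11%


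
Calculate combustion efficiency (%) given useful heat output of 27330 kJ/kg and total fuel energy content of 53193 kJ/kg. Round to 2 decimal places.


Efficiency = (Q_useful / Q_fuel) * 100
Efficiency = (27330 / 53193) * 100
Efficiency = 0.5138 * 100 = 51.38%


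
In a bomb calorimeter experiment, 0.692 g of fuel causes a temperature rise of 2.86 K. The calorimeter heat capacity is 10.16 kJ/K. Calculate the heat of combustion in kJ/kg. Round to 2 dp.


Hc = C_cal * delta_T / m_fuel
Q_released = 10.16 * 2.86 = 29.0576 kJ
m_fuel = 0.692 g = 0.692/1000 kg = 0.000692 kg
Hc = 29.0576 / 0.000692 = 41990.75 kJ/kg


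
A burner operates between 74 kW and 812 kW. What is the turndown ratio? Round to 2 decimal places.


TDR = Q_max / Q_min
TDR = 812 / 74 = 10.97


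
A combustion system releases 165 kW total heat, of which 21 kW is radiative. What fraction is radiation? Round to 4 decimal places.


f_rad = Q_rad / Q_total
f_rad = 21 / 165 = 0.1273


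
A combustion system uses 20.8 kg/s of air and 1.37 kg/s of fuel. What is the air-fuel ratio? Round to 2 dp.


AFR = m_air / m_fuel
AFR = 20.8 / 1.37 = 15.18


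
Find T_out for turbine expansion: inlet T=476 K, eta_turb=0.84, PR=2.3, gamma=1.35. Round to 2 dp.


T_out = T_in * (1 - eta * (1 - PR^(-(gamma-1)/gamma)))
Exponent = -(1.35-1)/1.35 = -0.25925926
PR^exp = 2.3^(-0.25925926) = 0.80578413
Factor = 1 - 0.84*(1 - 0.80578413) = 0.83685867
T_out = 476 * 0.83685867 = 398.34 K


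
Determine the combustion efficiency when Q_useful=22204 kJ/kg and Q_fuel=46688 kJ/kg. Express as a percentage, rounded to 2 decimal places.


Efficiency = (Q_useful / Q_fuel) * 100
Efficiency = (22204 / 46688) * 100
Efficiency = 0.4756 * 100 = 47.56%


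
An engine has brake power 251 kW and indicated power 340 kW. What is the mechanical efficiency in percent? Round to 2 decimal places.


eta_mech = (BP / IP) * 100
Ratio = 251 / 340 = 0.7382
eta_mech = 0.7382 * 100 = 73.82%


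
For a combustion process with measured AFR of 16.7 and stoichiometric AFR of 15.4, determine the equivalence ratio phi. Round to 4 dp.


phi = AFR_stoich / AFR_actual
phi = 15.4 / 16.7 = 0.9222


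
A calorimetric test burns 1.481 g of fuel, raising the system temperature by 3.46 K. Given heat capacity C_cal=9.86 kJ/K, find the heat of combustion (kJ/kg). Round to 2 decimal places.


Hc = C_cal * delta_T / m_fuel
Q_released = 9.86 * 3.46 = 34.1156 kJ
m_fuel = 1.481 g = 1.481/1000 kg = 0.001481 kg
Hc = 34.1156 / 0.001481 = 23035.52 kJ/kg


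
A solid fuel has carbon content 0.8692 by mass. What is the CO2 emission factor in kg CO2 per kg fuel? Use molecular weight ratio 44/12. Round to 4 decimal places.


EF = C_frac * (M_CO2 / M_C)
EF = 0.8692 * (44/12)
EF = 0.8692 * 3.666667 = 3.1871 kg_CO2/kg_fuel


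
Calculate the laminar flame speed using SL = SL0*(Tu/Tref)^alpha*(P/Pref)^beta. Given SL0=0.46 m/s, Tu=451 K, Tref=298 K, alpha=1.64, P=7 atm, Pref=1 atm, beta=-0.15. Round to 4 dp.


SL = SL0 * (Tu/Tref)^alpha * (P/Pref)^beta
T ratio = 451/298 = 1.51342282
(T ratio)^alpha = 1.51342282^1.64 = 1.973035
(P/Pref)^beta = 7^(-0.15) = 0.746853
SL = 0.46 * 1.973035 * 0.746853 = 0.6778 m/s


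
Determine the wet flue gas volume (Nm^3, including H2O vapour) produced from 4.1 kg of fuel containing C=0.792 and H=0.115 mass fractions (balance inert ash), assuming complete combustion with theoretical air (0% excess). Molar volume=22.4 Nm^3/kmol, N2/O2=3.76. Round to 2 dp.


Per kg fuel: CO2 = (C/12 kmol)*22.4 = (0.792/12)*22.4 = 1.47840 Nm^3
Per kg fuel: H2O = (H/2 kmol)*22.4 = (0.115/2)*22.4 = 1.28800 Nm^3
O2 needed per kg fuel = C/12 + H/4 = 0.792/12 + 0.115/4 = 0.09475000 kmol
Per kg fuel: N2 = O2*3.76*22.4 = 0.09475000*3.76*22.4 = 7.98022 Nm^3
Total per kg = 1.47840 + 1.28800 + 7.98022 = 10.74662 Nm^3
Total = 10.74662 * 4.1 = 44.06 Nm^3


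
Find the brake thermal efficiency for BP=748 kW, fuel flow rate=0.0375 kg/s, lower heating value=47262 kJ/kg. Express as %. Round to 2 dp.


eta_BTE = (BP / (mf * LHV)) * 100
Denominator = 0.0375 * 47262 = 1772.3250 kW
eta_BTE = (748 / 1772.3250) * 100 = 42.20%


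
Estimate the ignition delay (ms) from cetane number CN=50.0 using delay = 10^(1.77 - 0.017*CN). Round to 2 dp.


delay = 10^(1.77 - 0.017*CN)
Exponent = 1.77 - 0.017*50.0 = 0.9200
delay = 10^0.9200 = 8.32 ms


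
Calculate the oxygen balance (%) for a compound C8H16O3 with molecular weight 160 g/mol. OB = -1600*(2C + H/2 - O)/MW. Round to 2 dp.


OB = -1600 * (2C + H/2 - O) / MW
Inner = 2*8 + 16/2 - 3 = 21.00
OB = -1600 * 21.00 / 160 = -210.00%


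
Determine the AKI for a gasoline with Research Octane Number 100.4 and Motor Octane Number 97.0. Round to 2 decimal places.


AKI = (RON + MON) / 2
AKI = (100.4 + 97.0) / 2
AKI = 197.4 / 2 = 98.70


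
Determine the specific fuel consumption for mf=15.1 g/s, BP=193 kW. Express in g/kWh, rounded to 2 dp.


SFC = (mf / BP) * 3600
Rate = 15.1 / 193 = 0.078238 g/(s*kW)
SFC = 0.078238 * 3600 = 281.66 g/kWh


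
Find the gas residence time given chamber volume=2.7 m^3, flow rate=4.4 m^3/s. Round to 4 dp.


tau = V / Q_flow
tau = 2.7 / 4.4 = 0.6136 s


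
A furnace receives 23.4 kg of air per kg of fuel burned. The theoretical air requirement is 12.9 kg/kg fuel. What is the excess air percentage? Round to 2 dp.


Excess air = actual - stoichiometric = 23.4 - 12.9 = 10.50 kg/kg fuel
Excess air % = (excess / stoich) * 100 = (10.50 / 12.9) * 100 = 81.40%


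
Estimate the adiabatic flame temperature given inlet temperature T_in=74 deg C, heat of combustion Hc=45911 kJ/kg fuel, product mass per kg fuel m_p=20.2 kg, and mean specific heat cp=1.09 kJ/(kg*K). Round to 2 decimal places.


T_ad = T_in + Hc / (m_p * cp)
Denominator = 20.2 * 1.09 = 22.0180
Temperature rise = 45911 / 22.0180 = 2085.16 K
T_ad = 74 + 2085.16 = 2159.16 deg C
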